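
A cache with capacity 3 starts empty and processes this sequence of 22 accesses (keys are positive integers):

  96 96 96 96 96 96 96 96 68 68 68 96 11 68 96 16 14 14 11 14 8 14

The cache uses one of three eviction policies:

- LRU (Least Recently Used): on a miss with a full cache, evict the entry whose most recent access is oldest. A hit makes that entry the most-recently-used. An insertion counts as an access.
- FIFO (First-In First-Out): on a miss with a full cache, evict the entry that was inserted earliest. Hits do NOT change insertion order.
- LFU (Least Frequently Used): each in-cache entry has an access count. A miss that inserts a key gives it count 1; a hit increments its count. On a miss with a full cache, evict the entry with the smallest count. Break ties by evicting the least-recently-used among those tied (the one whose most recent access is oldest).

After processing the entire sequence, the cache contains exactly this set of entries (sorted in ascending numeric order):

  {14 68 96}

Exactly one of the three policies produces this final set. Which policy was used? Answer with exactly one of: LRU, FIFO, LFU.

Simulating under each policy and comparing final sets:
  LRU: final set = {8 11 14} -> differs
  FIFO: final set = {8 14 16} -> differs
  LFU: final set = {14 68 96} -> MATCHES target
Only LFU produces the target set.

Answer: LFU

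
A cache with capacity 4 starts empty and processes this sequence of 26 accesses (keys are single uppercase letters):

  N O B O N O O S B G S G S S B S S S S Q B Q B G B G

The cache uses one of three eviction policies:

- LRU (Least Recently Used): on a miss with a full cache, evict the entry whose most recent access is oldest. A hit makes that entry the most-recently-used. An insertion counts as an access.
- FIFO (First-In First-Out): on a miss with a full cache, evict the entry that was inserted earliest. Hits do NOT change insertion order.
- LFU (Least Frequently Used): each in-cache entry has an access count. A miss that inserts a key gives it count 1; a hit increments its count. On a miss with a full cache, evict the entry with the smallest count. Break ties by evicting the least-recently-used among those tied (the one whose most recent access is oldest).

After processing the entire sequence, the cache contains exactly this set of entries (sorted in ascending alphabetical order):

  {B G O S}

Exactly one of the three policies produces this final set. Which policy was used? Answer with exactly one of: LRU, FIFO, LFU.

Simulating under each policy and comparing final sets:
  LRU: final set = {B G Q S} -> differs
  FIFO: final set = {B G Q S} -> differs
  LFU: final set = {B G O S} -> MATCHES target
Only LFU produces the target set.

Answer: LFU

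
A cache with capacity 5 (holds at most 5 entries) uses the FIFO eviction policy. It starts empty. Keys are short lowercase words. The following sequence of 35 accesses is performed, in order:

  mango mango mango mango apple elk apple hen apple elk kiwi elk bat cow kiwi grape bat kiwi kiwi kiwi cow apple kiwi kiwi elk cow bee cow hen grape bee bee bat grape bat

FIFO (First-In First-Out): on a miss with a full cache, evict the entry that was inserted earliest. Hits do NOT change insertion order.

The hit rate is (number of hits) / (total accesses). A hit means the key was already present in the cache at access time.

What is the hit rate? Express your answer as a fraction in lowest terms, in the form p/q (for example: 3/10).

Answer: 3/5

Derivation:
FIFO simulation (capacity=5):
  1. access mango: MISS. Cache (old->new): [mango]
  2. access mango: HIT. Cache (old->new): [mango]
  3. access mango: HIT. Cache (old->new): [mango]
  4. access mango: HIT. Cache (old->new): [mango]
  5. access apple: MISS. Cache (old->new): [mango apple]
  6. access elk: MISS. Cache (old->new): [mango apple elk]
  7. access apple: HIT. Cache (old->new): [mango apple elk]
  8. access hen: MISS. Cache (old->new): [mango apple elk hen]
  9. access apple: HIT. Cache (old->new): [mango apple elk hen]
  10. access elk: HIT. Cache (old->new): [mango apple elk hen]
  11. access kiwi: MISS. Cache (old->new): [mango apple elk hen kiwi]
  12. access elk: HIT. Cache (old->new): [mango apple elk hen kiwi]
  13. access bat: MISS, evict mango. Cache (old->new): [apple elk hen kiwi bat]
  14. access cow: MISS, evict apple. Cache (old->new): [elk hen kiwi bat cow]
  15. access kiwi: HIT. Cache (old->new): [elk hen kiwi bat cow]
  16. access grape: MISS, evict elk. Cache (old->new): [hen kiwi bat cow grape]
  17. access bat: HIT. Cache (old->new): [hen kiwi bat cow grape]
  18. access kiwi: HIT. Cache (old->new): [hen kiwi bat cow grape]
  19. access kiwi: HIT. Cache (old->new): [hen kiwi bat cow grape]
  20. access kiwi: HIT. Cache (old->new): [hen kiwi bat cow grape]
  21. access cow: HIT. Cache (old->new): [hen kiwi bat cow grape]
  22. access apple: MISS, evict hen. Cache (old->new): [kiwi bat cow grape apple]
  23. access kiwi: HIT. Cache (old->new): [kiwi bat cow grape apple]
  24. access kiwi: HIT. Cache (old->new): [kiwi bat cow grape apple]
  25. access elk: MISS, evict kiwi. Cache (old->new): [bat cow grape apple elk]
  26. access cow: HIT. Cache (old->new): [bat cow grape apple elk]
  27. access bee: MISS, evict bat. Cache (old->new): [cow grape apple elk bee]
  28. access cow: HIT. Cache (old->new): [cow grape apple elk bee]
  29. access hen: MISS, evict cow. Cache (old->new): [grape apple elk bee hen]
  30. access grape: HIT. Cache (old->new): [grape apple elk bee hen]
  31. access bee: HIT. Cache (old->new): [grape apple elk bee hen]
  32. access bee: HIT. Cache (old->new): [grape apple elk bee hen]
  33. access bat: MISS, evict grape. Cache (old->new): [apple elk bee hen bat]
  34. access grape: MISS, evict apple. Cache (old->new): [elk bee hen bat grape]
  35. access bat: HIT. Cache (old->new): [elk bee hen bat grape]
Total: 21 hits, 14 misses, 9 evictions

Hit rate = 21/35 = 3/5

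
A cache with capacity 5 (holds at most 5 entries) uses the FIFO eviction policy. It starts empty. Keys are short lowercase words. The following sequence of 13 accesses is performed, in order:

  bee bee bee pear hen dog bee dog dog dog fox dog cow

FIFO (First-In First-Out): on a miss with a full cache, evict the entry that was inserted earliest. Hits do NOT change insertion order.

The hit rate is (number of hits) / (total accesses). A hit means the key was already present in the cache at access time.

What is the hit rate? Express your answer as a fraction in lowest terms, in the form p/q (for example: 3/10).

Answer: 7/13

Derivation:
FIFO simulation (capacity=5):
  1. access bee: MISS. Cache (old->new): [bee]
  2. access bee: HIT. Cache (old->new): [bee]
  3. access bee: HIT. Cache (old->new): [bee]
  4. access pear: MISS. Cache (old->new): [bee pear]
  5. access hen: MISS. Cache (old->new): [bee pear hen]
  6. access dog: MISS. Cache (old->new): [bee pear hen dog]
  7. access bee: HIT. Cache (old->new): [bee pear hen dog]
  8. access dog: HIT. Cache (old->new): [bee pear hen dog]
  9. access dog: HIT. Cache (old->new): [bee pear hen dog]
  10. access dog: HIT. Cache (old->new): [bee pear hen dog]
  11. access fox: MISS. Cache (old->new): [bee pear hen dog fox]
  12. access dog: HIT. Cache (old->new): [bee pear hen dog fox]
  13. access cow: MISS, evict bee. Cache (old->new): [pear hen dog fox cow]
Total: 7 hits, 6 misses, 1 evictions

Hit rate = 7/13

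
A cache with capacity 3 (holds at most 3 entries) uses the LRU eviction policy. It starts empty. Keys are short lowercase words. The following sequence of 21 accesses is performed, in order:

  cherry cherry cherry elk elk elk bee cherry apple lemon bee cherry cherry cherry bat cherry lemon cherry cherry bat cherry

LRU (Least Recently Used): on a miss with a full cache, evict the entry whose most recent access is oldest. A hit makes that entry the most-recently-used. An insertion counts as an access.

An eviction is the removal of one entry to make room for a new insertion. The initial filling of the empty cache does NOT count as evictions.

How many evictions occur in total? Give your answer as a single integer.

LRU simulation (capacity=3):
  1. access cherry: MISS. Cache (LRU->MRU): [cherry]
  2. access cherry: HIT. Cache (LRU->MRU): [cherry]
  3. access cherry: HIT. Cache (LRU->MRU): [cherry]
  4. access elk: MISS. Cache (LRU->MRU): [cherry elk]
  5. access elk: HIT. Cache (LRU->MRU): [cherry elk]
  6. access elk: HIT. Cache (LRU->MRU): [cherry elk]
  7. access bee: MISS. Cache (LRU->MRU): [cherry elk bee]
  8. access cherry: HIT. Cache (LRU->MRU): [elk bee cherry]
  9. access apple: MISS, evict elk. Cache (LRU->MRU): [bee cherry apple]
  10. access lemon: MISS, evict bee. Cache (LRU->MRU): [cherry apple lemon]
  11. access bee: MISS, evict cherry. Cache (LRU->MRU): [apple lemon bee]
  12. access cherry: MISS, evict apple. Cache (LRU->MRU): [lemon bee cherry]
  13. access cherry: HIT. Cache (LRU->MRU): [lemon bee cherry]
  14. access cherry: HIT. Cache (LRU->MRU): [lemon bee cherry]
  15. access bat: MISS, evict lemon. Cache (LRU->MRU): [bee cherry bat]
  16. access cherry: HIT. Cache (LRU->MRU): [bee bat cherry]
  17. access lemon: MISS, evict bee. Cache (LRU->MRU): [bat cherry lemon]
  18. access cherry: HIT. Cache (LRU->MRU): [bat lemon cherry]
  19. access cherry: HIT. Cache (LRU->MRU): [bat lemon cherry]
  20. access bat: HIT. Cache (LRU->MRU): [lemon cherry bat]
  21. access cherry: HIT. Cache (LRU->MRU): [lemon bat cherry]
Total: 12 hits, 9 misses, 6 evictions

Answer: 6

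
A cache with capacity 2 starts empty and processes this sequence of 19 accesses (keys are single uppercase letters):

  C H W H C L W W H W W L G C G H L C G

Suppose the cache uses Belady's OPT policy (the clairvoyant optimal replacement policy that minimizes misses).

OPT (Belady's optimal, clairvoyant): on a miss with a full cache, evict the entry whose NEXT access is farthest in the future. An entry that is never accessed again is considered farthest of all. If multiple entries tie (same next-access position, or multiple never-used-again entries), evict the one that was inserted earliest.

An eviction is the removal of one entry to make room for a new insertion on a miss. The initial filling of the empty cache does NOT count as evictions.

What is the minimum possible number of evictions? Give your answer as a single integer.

OPT (Belady) simulation (capacity=2):
  1. access C: MISS. Cache: [C]
  2. access H: MISS. Cache: [C H]
  3. access W: MISS, evict C (next use: step 5). Cache: [H W]
  4. access H: HIT. Next use of H: step 9. Cache: [H W]
  5. access C: MISS, evict H (next use: step 9). Cache: [W C]
  6. access L: MISS, evict C (next use: step 14). Cache: [W L]
  7. access W: HIT. Next use of W: step 8. Cache: [W L]
  8. access W: HIT. Next use of W: step 10. Cache: [W L]
  9. access H: MISS, evict L (next use: step 12). Cache: [W H]
  10. access W: HIT. Next use of W: step 11. Cache: [W H]
  11. access W: HIT. Next use of W: never. Cache: [W H]
  12. access L: MISS, evict W (next use: never). Cache: [H L]
  13. access G: MISS, evict L (next use: step 17). Cache: [H G]
  14. access C: MISS, evict H (next use: step 16). Cache: [G C]
  15. access G: HIT. Next use of G: step 19. Cache: [G C]
  16. access H: MISS, evict G (next use: step 19). Cache: [C H]
  17. access L: MISS, evict H (next use: never). Cache: [C L]
  18. access C: HIT. Next use of C: never. Cache: [C L]
  19. access G: MISS, evict C (next use: never). Cache: [L G]
Total: 7 hits, 12 misses, 10 evictions

Answer: 10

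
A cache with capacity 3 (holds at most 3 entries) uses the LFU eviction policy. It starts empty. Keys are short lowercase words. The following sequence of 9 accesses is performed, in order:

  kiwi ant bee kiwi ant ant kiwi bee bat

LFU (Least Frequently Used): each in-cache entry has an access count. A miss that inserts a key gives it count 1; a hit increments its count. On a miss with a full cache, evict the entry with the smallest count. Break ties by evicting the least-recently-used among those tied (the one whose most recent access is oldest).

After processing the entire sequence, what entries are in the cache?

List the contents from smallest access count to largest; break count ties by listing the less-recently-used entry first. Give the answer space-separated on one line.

Answer: bat ant kiwi

Derivation:
LFU simulation (capacity=3):
  1. access kiwi: MISS. Cache: [kiwi(c=1)]
  2. access ant: MISS. Cache: [kiwi(c=1) ant(c=1)]
  3. access bee: MISS. Cache: [kiwi(c=1) ant(c=1) bee(c=1)]
  4. access kiwi: HIT, count now 2. Cache: [ant(c=1) bee(c=1) kiwi(c=2)]
  5. access ant: HIT, count now 2. Cache: [bee(c=1) kiwi(c=2) ant(c=2)]
  6. access ant: HIT, count now 3. Cache: [bee(c=1) kiwi(c=2) ant(c=3)]
  7. access kiwi: HIT, count now 3. Cache: [bee(c=1) ant(c=3) kiwi(c=3)]
  8. access bee: HIT, count now 2. Cache: [bee(c=2) ant(c=3) kiwi(c=3)]
  9. access bat: MISS, evict bee(c=2). Cache: [bat(c=1) ant(c=3) kiwi(c=3)]
Total: 5 hits, 4 misses, 1 evictions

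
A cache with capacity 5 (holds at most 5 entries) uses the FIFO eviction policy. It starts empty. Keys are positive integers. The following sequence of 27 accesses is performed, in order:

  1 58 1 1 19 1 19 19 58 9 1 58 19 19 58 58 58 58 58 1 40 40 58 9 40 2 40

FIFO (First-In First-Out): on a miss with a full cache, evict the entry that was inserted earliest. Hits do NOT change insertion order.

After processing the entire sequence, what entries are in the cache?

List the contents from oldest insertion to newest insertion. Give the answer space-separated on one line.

Answer: 58 19 9 40 2

Derivation:
FIFO simulation (capacity=5):
  1. access 1: MISS. Cache (old->new): [1]
  2. access 58: MISS. Cache (old->new): [1 58]
  3. access 1: HIT. Cache (old->new): [1 58]
  4. access 1: HIT. Cache (old->new): [1 58]
  5. access 19: MISS. Cache (old->new): [1 58 19]
  6. access 1: HIT. Cache (old->new): [1 58 19]
  7. access 19: HIT. Cache (old->new): [1 58 19]
  8. access 19: HIT. Cache (old->new): [1 58 19]
  9. access 58: HIT. Cache (old->new): [1 58 19]
  10. access 9: MISS. Cache (old->new): [1 58 19 9]
  11. access 1: HIT. Cache (old->new): [1 58 19 9]
  12. access 58: HIT. Cache (old->new): [1 58 19 9]
  13. access 19: HIT. Cache (old->new): [1 58 19 9]
  14. access 19: HIT. Cache (old->new): [1 58 19 9]
  15. access 58: HIT. Cache (old->new): [1 58 19 9]
  16. access 58: HIT. Cache (old->new): [1 58 19 9]
  17. access 58: HIT. Cache (old->new): [1 58 19 9]
  18. access 58: HIT. Cache (old->new): [1 58 19 9]
  19. access 58: HIT. Cache (old->new): [1 58 19 9]
  20. access 1: HIT. Cache (old->new): [1 58 19 9]
  21. access 40: MISS. Cache (old->new): [1 58 19 9 40]
  22. access 40: HIT. Cache (old->new): [1 58 19 9 40]
  23. access 58: HIT. Cache (old->new): [1 58 19 9 40]
  24. access 9: HIT. Cache (old->new): [1 58 19 9 40]
  25. access 40: HIT. Cache (old->new): [1 58 19 9 40]
  26. access 2: MISS, evict 1. Cache (old->new): [58 19 9 40 2]
  27. access 40: HIT. Cache (old->new): [58 19 9 40 2]
Total: 21 hits, 6 misses, 1 evictions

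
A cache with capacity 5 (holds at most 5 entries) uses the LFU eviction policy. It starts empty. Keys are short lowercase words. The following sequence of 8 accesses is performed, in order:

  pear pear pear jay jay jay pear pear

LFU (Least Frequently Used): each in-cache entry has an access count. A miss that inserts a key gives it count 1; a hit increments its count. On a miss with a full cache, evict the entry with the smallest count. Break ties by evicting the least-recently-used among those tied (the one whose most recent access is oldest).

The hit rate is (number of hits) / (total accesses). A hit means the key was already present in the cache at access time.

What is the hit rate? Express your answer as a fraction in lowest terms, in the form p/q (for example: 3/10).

LFU simulation (capacity=5):
  1. access pear: MISS. Cache: [pear(c=1)]
  2. access pear: HIT, count now 2. Cache: [pear(c=2)]
  3. access pear: HIT, count now 3. Cache: [pear(c=3)]
  4. access jay: MISS. Cache: [jay(c=1) pear(c=3)]
  5. access jay: HIT, count now 2. Cache: [jay(c=2) pear(c=3)]
  6. access jay: HIT, count now 3. Cache: [pear(c=3) jay(c=3)]
  7. access pear: HIT, count now 4. Cache: [jay(c=3) pear(c=4)]
  8. access pear: HIT, count now 5. Cache: [jay(c=3) pear(c=5)]
Total: 6 hits, 2 misses, 0 evictions

Hit rate = 6/8 = 3/4

Answer: 3/4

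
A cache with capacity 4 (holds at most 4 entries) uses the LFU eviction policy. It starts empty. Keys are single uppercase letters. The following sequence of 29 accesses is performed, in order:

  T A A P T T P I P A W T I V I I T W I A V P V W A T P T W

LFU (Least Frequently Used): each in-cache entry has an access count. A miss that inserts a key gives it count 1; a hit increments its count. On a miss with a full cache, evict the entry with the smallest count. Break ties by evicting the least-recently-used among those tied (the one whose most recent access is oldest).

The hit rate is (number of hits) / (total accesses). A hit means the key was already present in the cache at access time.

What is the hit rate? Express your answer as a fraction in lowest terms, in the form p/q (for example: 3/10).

Answer: 17/29

Derivation:
LFU simulation (capacity=4):
  1. access T: MISS. Cache: [T(c=1)]
  2. access A: MISS. Cache: [T(c=1) A(c=1)]
  3. access A: HIT, count now 2. Cache: [T(c=1) A(c=2)]
  4. access P: MISS. Cache: [T(c=1) P(c=1) A(c=2)]
  5. access T: HIT, count now 2. Cache: [P(c=1) A(c=2) T(c=2)]
  6. access T: HIT, count now 3. Cache: [P(c=1) A(c=2) T(c=3)]
  7. access P: HIT, count now 2. Cache: [A(c=2) P(c=2) T(c=3)]
  8. access I: MISS. Cache: [I(c=1) A(c=2) P(c=2) T(c=3)]
  9. access P: HIT, count now 3. Cache: [I(c=1) A(c=2) T(c=3) P(c=3)]
  10. access A: HIT, count now 3. Cache: [I(c=1) T(c=3) P(c=3) A(c=3)]
  11. access W: MISS, evict I(c=1). Cache: [W(c=1) T(c=3) P(c=3) A(c=3)]
  12. access T: HIT, count now 4. Cache: [W(c=1) P(c=3) A(c=3) T(c=4)]
  13. access I: MISS, evict W(c=1). Cache: [I(c=1) P(c=3) A(c=3) T(c=4)]
  14. access V: MISS, evict I(c=1). Cache: [V(c=1) P(c=3) A(c=3) T(c=4)]
  15. access I: MISS, evict V(c=1). Cache: [I(c=1) P(c=3) A(c=3) T(c=4)]
  16. access I: HIT, count now 2. Cache: [I(c=2) P(c=3) A(c=3) T(c=4)]
  17. access T: HIT, count now 5. Cache: [I(c=2) P(c=3) A(c=3) T(c=5)]
  18. access W: MISS, evict I(c=2). Cache: [W(c=1) P(c=3) A(c=3) T(c=5)]
  19. access I: MISS, evict W(c=1). Cache: [I(c=1) P(c=3) A(c=3) T(c=5)]
  20. access A: HIT, count now 4. Cache: [I(c=1) P(c=3) A(c=4) T(c=5)]
  21. access V: MISS, evict I(c=1). Cache: [V(c=1) P(c=3) A(c=4) T(c=5)]
  22. access P: HIT, count now 4. Cache: [V(c=1) A(c=4) P(c=4) T(c=5)]
  23. access V: HIT, count now 2. Cache: [V(c=2) A(c=4) P(c=4) T(c=5)]
  24. access W: MISS, evict V(c=2). Cache: [W(c=1) A(c=4) P(c=4) T(c=5)]
  25. access A: HIT, count now 5. Cache: [W(c=1) P(c=4) T(c=5) A(c=5)]
  26. access T: HIT, count now 6. Cache: [W(c=1) P(c=4) A(c=5) T(c=6)]
  27. access P: HIT, count now 5. Cache: [W(c=1) A(c=5) P(c=5) T(c=6)]
  28. access T: HIT, count now 7. Cache: [W(c=1) A(c=5) P(c=5) T(c=7)]
  29. access W: HIT, count now 2. Cache: [W(c=2) A(c=5) P(c=5) T(c=7)]
Total: 17 hits, 12 misses, 8 evictions

Hit rate = 17/29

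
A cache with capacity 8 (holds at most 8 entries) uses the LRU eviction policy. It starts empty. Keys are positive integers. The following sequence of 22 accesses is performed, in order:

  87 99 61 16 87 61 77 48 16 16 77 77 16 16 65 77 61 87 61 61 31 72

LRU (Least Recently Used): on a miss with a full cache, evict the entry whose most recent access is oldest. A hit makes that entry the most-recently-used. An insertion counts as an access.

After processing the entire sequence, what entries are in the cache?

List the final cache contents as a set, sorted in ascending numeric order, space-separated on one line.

Answer: 16 31 48 61 65 72 77 87

Derivation:
LRU simulation (capacity=8):
  1. access 87: MISS. Cache (LRU->MRU): [87]
  2. access 99: MISS. Cache (LRU->MRU): [87 99]
  3. access 61: MISS. Cache (LRU->MRU): [87 99 61]
  4. access 16: MISS. Cache (LRU->MRU): [87 99 61 16]
  5. access 87: HIT. Cache (LRU->MRU): [99 61 16 87]
  6. access 61: HIT. Cache (LRU->MRU): [99 16 87 61]
  7. access 77: MISS. Cache (LRU->MRU): [99 16 87 61 77]
  8. access 48: MISS. Cache (LRU->MRU): [99 16 87 61 77 48]
  9. access 16: HIT. Cache (LRU->MRU): [99 87 61 77 48 16]
  10. access 16: HIT. Cache (LRU->MRU): [99 87 61 77 48 16]
  11. access 77: HIT. Cache (LRU->MRU): [99 87 61 48 16 77]
  12. access 77: HIT. Cache (LRU->MRU): [99 87 61 48 16 77]
  13. access 16: HIT. Cache (LRU->MRU): [99 87 61 48 77 16]
  14. access 16: HIT. Cache (LRU->MRU): [99 87 61 48 77 16]
  15. access 65: MISS. Cache (LRU->MRU): [99 87 61 48 77 16 65]
  16. access 77: HIT. Cache (LRU->MRU): [99 87 61 48 16 65 77]
  17. access 61: HIT. Cache (LRU->MRU): [99 87 48 16 65 77 61]
  18. access 87: HIT. Cache (LRU->MRU): [99 48 16 65 77 61 87]
  19. access 61: HIT. Cache (LRU->MRU): [99 48 16 65 77 87 61]
  20. access 61: HIT. Cache (LRU->MRU): [99 48 16 65 77 87 61]
  21. access 31: MISS. Cache (LRU->MRU): [99 48 16 65 77 87 61 31]
  22. access 72: MISS, evict 99. Cache (LRU->MRU): [48 16 65 77 87 61 31 72]
Total: 13 hits, 9 misses, 1 evictions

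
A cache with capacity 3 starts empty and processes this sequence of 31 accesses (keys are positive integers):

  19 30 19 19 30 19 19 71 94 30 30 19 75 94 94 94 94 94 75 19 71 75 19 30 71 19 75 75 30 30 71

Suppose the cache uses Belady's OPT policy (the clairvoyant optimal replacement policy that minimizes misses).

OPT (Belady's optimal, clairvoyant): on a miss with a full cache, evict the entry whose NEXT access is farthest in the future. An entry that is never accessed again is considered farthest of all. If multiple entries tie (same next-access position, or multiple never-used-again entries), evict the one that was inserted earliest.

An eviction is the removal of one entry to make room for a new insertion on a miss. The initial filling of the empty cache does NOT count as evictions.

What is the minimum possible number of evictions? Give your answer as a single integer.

Answer: 5

Derivation:
OPT (Belady) simulation (capacity=3):
  1. access 19: MISS. Cache: [19]
  2. access 30: MISS. Cache: [19 30]
  3. access 19: HIT. Next use of 19: step 4. Cache: [19 30]
  4. access 19: HIT. Next use of 19: step 6. Cache: [19 30]
  5. access 30: HIT. Next use of 30: step 10. Cache: [19 30]
  6. access 19: HIT. Next use of 19: step 7. Cache: [19 30]
  7. access 19: HIT. Next use of 19: step 12. Cache: [19 30]
  8. access 71: MISS. Cache: [19 30 71]
  9. access 94: MISS, evict 71 (next use: step 21). Cache: [19 30 94]
  10. access 30: HIT. Next use of 30: step 11. Cache: [19 30 94]
  11. access 30: HIT. Next use of 30: step 24. Cache: [19 30 94]
  12. access 19: HIT. Next use of 19: step 20. Cache: [19 30 94]
  13. access 75: MISS, evict 30 (next use: step 24). Cache: [19 94 75]
  14. access 94: HIT. Next use of 94: step 15. Cache: [19 94 75]
  15. access 94: HIT. Next use of 94: step 16. Cache: [19 94 75]
  16. access 94: HIT. Next use of 94: step 17. Cache: [19 94 75]
  17. access 94: HIT. Next use of 94: step 18. Cache: [19 94 75]
  18. access 94: HIT. Next use of 94: never. Cache: [19 94 75]
  19. access 75: HIT. Next use of 75: step 22. Cache: [19 94 75]
  20. access 19: HIT. Next use of 19: step 23. Cache: [19 94 75]
  21. access 71: MISS, evict 94 (next use: never). Cache: [19 75 71]
  22. access 75: HIT. Next use of 75: step 27. Cache: [19 75 71]
  23. access 19: HIT. Next use of 19: step 26. Cache: [19 75 71]
  24. access 30: MISS, evict 75 (next use: step 27). Cache: [19 71 30]
  25. access 71: HIT. Next use of 71: step 31. Cache: [19 71 30]
  26. access 19: HIT. Next use of 19: never. Cache: [19 71 30]
  27. access 75: MISS, evict 19 (next use: never). Cache: [71 30 75]
  28. access 75: HIT. Next use of 75: never. Cache: [71 30 75]
  29. access 30: HIT. Next use of 30: step 30. Cache: [71 30 75]
  30. access 30: HIT. Next use of 30: never. Cache: [71 30 75]
  31. access 71: HIT. Next use of 71: never. Cache: [71 30 75]
Total: 23 hits, 8 misses, 5 evictions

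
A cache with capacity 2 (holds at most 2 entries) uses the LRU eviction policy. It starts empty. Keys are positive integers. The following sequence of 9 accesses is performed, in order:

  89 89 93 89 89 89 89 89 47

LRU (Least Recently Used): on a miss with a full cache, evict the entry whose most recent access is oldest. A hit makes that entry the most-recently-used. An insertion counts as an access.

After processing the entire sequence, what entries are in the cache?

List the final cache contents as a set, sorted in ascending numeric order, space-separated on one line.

LRU simulation (capacity=2):
  1. access 89: MISS. Cache (LRU->MRU): [89]
  2. access 89: HIT. Cache (LRU->MRU): [89]
  3. access 93: MISS. Cache (LRU->MRU): [89 93]
  4. access 89: HIT. Cache (LRU->MRU): [93 89]
  5. access 89: HIT. Cache (LRU->MRU): [93 89]
  6. access 89: HIT. Cache (LRU->MRU): [93 89]
  7. access 89: HIT. Cache (LRU->MRU): [93 89]
  8. access 89: HIT. Cache (LRU->MRU): [93 89]
  9. access 47: MISS, evict 93. Cache (LRU->MRU): [89 47]
Total: 6 hits, 3 misses, 1 evictions

Answer: 47 89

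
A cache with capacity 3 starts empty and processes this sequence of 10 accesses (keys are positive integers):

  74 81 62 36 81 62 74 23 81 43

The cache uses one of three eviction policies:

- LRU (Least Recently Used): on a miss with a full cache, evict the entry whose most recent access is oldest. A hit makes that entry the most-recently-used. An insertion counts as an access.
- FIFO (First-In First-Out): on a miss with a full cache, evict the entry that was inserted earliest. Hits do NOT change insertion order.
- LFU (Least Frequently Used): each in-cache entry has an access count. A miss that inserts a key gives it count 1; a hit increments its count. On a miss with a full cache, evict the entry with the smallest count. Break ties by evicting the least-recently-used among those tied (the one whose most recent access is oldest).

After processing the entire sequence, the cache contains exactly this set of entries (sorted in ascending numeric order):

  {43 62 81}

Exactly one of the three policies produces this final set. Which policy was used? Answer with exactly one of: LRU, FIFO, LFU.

Answer: LFU

Derivation:
Simulating under each policy and comparing final sets:
  LRU: final set = {23 43 81} -> differs
  FIFO: final set = {23 43 81} -> differs
  LFU: final set = {43 62 81} -> MATCHES target
Only LFU produces the target set.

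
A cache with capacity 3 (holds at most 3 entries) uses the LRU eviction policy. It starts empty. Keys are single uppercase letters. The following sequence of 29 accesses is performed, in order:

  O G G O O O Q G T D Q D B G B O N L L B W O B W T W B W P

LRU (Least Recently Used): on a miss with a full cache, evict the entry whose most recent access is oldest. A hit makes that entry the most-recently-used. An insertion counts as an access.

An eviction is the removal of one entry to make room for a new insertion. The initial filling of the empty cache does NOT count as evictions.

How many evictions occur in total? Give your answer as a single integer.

LRU simulation (capacity=3):
  1. access O: MISS. Cache (LRU->MRU): [O]
  2. access G: MISS. Cache (LRU->MRU): [O G]
  3. access G: HIT. Cache (LRU->MRU): [O G]
  4. access O: HIT. Cache (LRU->MRU): [G O]
  5. access O: HIT. Cache (LRU->MRU): [G O]
  6. access O: HIT. Cache (LRU->MRU): [G O]
  7. access Q: MISS. Cache (LRU->MRU): [G O Q]
  8. access G: HIT. Cache (LRU->MRU): [O Q G]
  9. access T: MISS, evict O. Cache (LRU->MRU): [Q G T]
  10. access D: MISS, evict Q. Cache (LRU->MRU): [G T D]
  11. access Q: MISS, evict G. Cache (LRU->MRU): [T D Q]
  12. access D: HIT. Cache (LRU->MRU): [T Q D]
  13. access B: MISS, evict T. Cache (LRU->MRU): [Q D B]
  14. access G: MISS, evict Q. Cache (LRU->MRU): [D B G]
  15. access B: HIT. Cache (LRU->MRU): [D G B]
  16. access O: MISS, evict D. Cache (LRU->MRU): [G B O]
  17. access N: MISS, evict G. Cache (LRU->MRU): [B O N]
  18. access L: MISS, evict B. Cache (LRU->MRU): [O N L]
  19. access L: HIT. Cache (LRU->MRU): [O N L]
  20. access B: MISS, evict O. Cache (LRU->MRU): [N L B]
  21. access W: MISS, evict N. Cache (LRU->MRU): [L B W]
  22. access O: MISS, evict L. Cache (LRU->MRU): [B W O]
  23. access B: HIT. Cache (LRU->MRU): [W O B]
  24. access W: HIT. Cache (LRU->MRU): [O B W]
  25. access T: MISS, evict O. Cache (LRU->MRU): [B W T]
  26. access W: HIT. Cache (LRU->MRU): [B T W]
  27. access B: HIT. Cache (LRU->MRU): [T W B]
  28. access W: HIT. Cache (LRU->MRU): [T B W]
  29. access P: MISS, evict T. Cache (LRU->MRU): [B W P]
Total: 13 hits, 16 misses, 13 evictions

Answer: 13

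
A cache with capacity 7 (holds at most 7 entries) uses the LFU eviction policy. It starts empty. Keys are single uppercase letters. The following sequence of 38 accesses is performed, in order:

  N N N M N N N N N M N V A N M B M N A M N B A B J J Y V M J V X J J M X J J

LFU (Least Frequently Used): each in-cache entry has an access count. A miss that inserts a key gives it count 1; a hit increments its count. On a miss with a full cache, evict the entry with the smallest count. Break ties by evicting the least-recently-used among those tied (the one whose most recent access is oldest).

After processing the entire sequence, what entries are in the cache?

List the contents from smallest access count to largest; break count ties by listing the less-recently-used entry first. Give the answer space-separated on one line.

LFU simulation (capacity=7):
  1. access N: MISS. Cache: [N(c=1)]
  2. access N: HIT, count now 2. Cache: [N(c=2)]
  3. access N: HIT, count now 3. Cache: [N(c=3)]
  4. access M: MISS. Cache: [M(c=1) N(c=3)]
  5. access N: HIT, count now 4. Cache: [M(c=1) N(c=4)]
  6. access N: HIT, count now 5. Cache: [M(c=1) N(c=5)]
  7. access N: HIT, count now 6. Cache: [M(c=1) N(c=6)]
  8. access N: HIT, count now 7. Cache: [M(c=1) N(c=7)]
  9. access N: HIT, count now 8. Cache: [M(c=1) N(c=8)]
  10. access M: HIT, count now 2. Cache: [M(c=2) N(c=8)]
  11. access N: HIT, count now 9. Cache: [M(c=2) N(c=9)]
  12. access V: MISS. Cache: [V(c=1) M(c=2) N(c=9)]
  13. access A: MISS. Cache: [V(c=1) A(c=1) M(c=2) N(c=9)]
  14. access N: HIT, count now 10. Cache: [V(c=1) A(c=1) M(c=2) N(c=10)]
  15. access M: HIT, count now 3. Cache: [V(c=1) A(c=1) M(c=3) N(c=10)]
  16. access B: MISS. Cache: [V(c=1) A(c=1) B(c=1) M(c=3) N(c=10)]
  17. access M: HIT, count now 4. Cache: [V(c=1) A(c=1) B(c=1) M(c=4) N(c=10)]
  18. access N: HIT, count now 11. Cache: [V(c=1) A(c=1) B(c=1) M(c=4) N(c=11)]
  19. access A: HIT, count now 2. Cache: [V(c=1) B(c=1) A(c=2) M(c=4) N(c=11)]
  20. access M: HIT, count now 5. Cache: [V(c=1) B(c=1) A(c=2) M(c=5) N(c=11)]
  21. access N: HIT, count now 12. Cache: [V(c=1) B(c=1) A(c=2) M(c=5) N(c=12)]
  22. access B: HIT, count now 2. Cache: [V(c=1) A(c=2) B(c=2) M(c=5) N(c=12)]
  23. access A: HIT, count now 3. Cache: [V(c=1) B(c=2) A(c=3) M(c=5) N(c=12)]
  24. access B: HIT, count now 3. Cache: [V(c=1) A(c=3) B(c=3) M(c=5) N(c=12)]
  25. access J: MISS. Cache: [V(c=1) J(c=1) A(c=3) B(c=3) M(c=5) N(c=12)]
  26. access J: HIT, count now 2. Cache: [V(c=1) J(c=2) A(c=3) B(c=3) M(c=5) N(c=12)]
  27. access Y: MISS. Cache: [V(c=1) Y(c=1) J(c=2) A(c=3) B(c=3) M(c=5) N(c=12)]
  28. access V: HIT, count now 2. Cache: [Y(c=1) J(c=2) V(c=2) A(c=3) B(c=3) M(c=5) N(c=12)]
  29. access M: HIT, count now 6. Cache: [Y(c=1) J(c=2) V(c=2) A(c=3) B(c=3) M(c=6) N(c=12)]
  30. access J: HIT, count now 3. Cache: [Y(c=1) V(c=2) A(c=3) B(c=3) J(c=3) M(c=6) N(c=12)]
  31. access V: HIT, count now 3. Cache: [Y(c=1) A(c=3) B(c=3) J(c=3) V(c=3) M(c=6) N(c=12)]
  32. access X: MISS, evict Y(c=1). Cache: [X(c=1) A(c=3) B(c=3) J(c=3) V(c=3) M(c=6) N(c=12)]
  33. access J: HIT, count now 4. Cache: [X(c=1) A(c=3) B(c=3) V(c=3) J(c=4) M(c=6) N(c=12)]
  34. access J: HIT, count now 5. Cache: [X(c=1) A(c=3) B(c=3) V(c=3) J(c=5) M(c=6) N(c=12)]
  35. access M: HIT, count now 7. Cache: [X(c=1) A(c=3) B(c=3) V(c=3) J(c=5) M(c=7) N(c=12)]
  36. access X: HIT, count now 2. Cache: [X(c=2) A(c=3) B(c=3) V(c=3) J(c=5) M(c=7) N(c=12)]
  37. access J: HIT, count now 6. Cache: [X(c=2) A(c=3) B(c=3) V(c=3) J(c=6) M(c=7) N(c=12)]
  38. access J: HIT, count now 7. Cache: [X(c=2) A(c=3) B(c=3) V(c=3) M(c=7) J(c=7) N(c=12)]
Total: 30 hits, 8 misses, 1 evictions

Answer: X A B V M J N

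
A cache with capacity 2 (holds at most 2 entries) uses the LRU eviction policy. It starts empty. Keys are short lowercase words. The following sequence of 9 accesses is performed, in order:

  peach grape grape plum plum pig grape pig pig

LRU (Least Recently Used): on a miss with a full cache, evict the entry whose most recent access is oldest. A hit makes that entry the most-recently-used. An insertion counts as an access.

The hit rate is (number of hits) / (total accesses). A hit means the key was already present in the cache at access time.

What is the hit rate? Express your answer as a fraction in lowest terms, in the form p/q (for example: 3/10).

LRU simulation (capacity=2):
  1. access peach: MISS. Cache (LRU->MRU): [peach]
  2. access grape: MISS. Cache (LRU->MRU): [peach grape]
  3. access grape: HIT. Cache (LRU->MRU): [peach grape]
  4. access plum: MISS, evict peach. Cache (LRU->MRU): [grape plum]
  5. access plum: HIT. Cache (LRU->MRU): [grape plum]
  6. access pig: MISS, evict grape. Cache (LRU->MRU): [plum pig]
  7. access grape: MISS, evict plum. Cache (LRU->MRU): [pig grape]
  8. access pig: HIT. Cache (LRU->MRU): [grape pig]
  9. access pig: HIT. Cache (LRU->MRU): [grape pig]
Total: 4 hits, 5 misses, 3 evictions

Hit rate = 4/9

Answer: 4/9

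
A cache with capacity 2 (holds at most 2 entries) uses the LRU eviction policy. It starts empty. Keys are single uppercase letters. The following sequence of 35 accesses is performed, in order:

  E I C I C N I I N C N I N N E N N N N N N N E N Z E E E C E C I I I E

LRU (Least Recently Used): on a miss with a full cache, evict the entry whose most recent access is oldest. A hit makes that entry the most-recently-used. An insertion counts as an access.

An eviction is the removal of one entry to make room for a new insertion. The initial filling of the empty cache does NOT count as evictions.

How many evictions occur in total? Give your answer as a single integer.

Answer: 11

Derivation:
LRU simulation (capacity=2):
  1. access E: MISS. Cache (LRU->MRU): [E]
  2. access I: MISS. Cache (LRU->MRU): [E I]
  3. access C: MISS, evict E. Cache (LRU->MRU): [I C]
  4. access I: HIT. Cache (LRU->MRU): [C I]
  5. access C: HIT. Cache (LRU->MRU): [I C]
  6. access N: MISS, evict I. Cache (LRU->MRU): [C N]
  7. access I: MISS, evict C. Cache (LRU->MRU): [N I]
  8. access I: HIT. Cache (LRU->MRU): [N I]
  9. access N: HIT. Cache (LRU->MRU): [I N]
  10. access C: MISS, evict I. Cache (LRU->MRU): [N C]
  11. access N: HIT. Cache (LRU->MRU): [C N]
  12. access I: MISS, evict C. Cache (LRU->MRU): [N I]
  13. access N: HIT. Cache (LRU->MRU): [I N]
  14. access N: HIT. Cache (LRU->MRU): [I N]
  15. access E: MISS, evict I. Cache (LRU->MRU): [N E]
  16. access N: HIT. Cache (LRU->MRU): [E N]
  17. access N: HIT. Cache (LRU->MRU): [E N]
  18. access N: HIT. Cache (LRU->MRU): [E N]
  19. access N: HIT. Cache (LRU->MRU): [E N]
  20. access N: HIT. Cache (LRU->MRU): [E N]
  21. access N: HIT. Cache (LRU->MRU): [E N]
  22. access N: HIT. Cache (LRU->MRU): [E N]
  23. access E: HIT. Cache (LRU->MRU): [N E]
  24. access N: HIT. Cache (LRU->MRU): [E N]
  25. access Z: MISS, evict E. Cache (LRU->MRU): [N Z]
  26. access E: MISS, evict N. Cache (LRU->MRU): [Z E]
  27. access E: HIT. Cache (LRU->MRU): [Z E]
  28. access E: HIT. Cache (LRU->MRU): [Z E]
  29. access C: MISS, evict Z. Cache (LRU->MRU): [E C]
  30. access E: HIT. Cache (LRU->MRU): [C E]
  31. access C: HIT. Cache (LRU->MRU): [E C]
  32. access I: MISS, evict E. Cache (LRU->MRU): [C I]
  33. access I: HIT. Cache (LRU->MRU): [C I]
  34. access I: HIT. Cache (LRU->MRU): [C I]
  35. access E: MISS, evict C. Cache (LRU->MRU): [I E]
Total: 22 hits, 13 misses, 11 evictions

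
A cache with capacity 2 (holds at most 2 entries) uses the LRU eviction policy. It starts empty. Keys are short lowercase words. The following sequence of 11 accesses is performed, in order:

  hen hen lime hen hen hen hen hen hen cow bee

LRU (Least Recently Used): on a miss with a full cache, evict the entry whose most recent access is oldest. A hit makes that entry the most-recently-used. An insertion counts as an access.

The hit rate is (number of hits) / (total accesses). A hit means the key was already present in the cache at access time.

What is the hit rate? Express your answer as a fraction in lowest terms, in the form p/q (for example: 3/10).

LRU simulation (capacity=2):
  1. access hen: MISS. Cache (LRU->MRU): [hen]
  2. access hen: HIT. Cache (LRU->MRU): [hen]
  3. access lime: MISS. Cache (LRU->MRU): [hen lime]
  4. access hen: HIT. Cache (LRU->MRU): [lime hen]
  5. access hen: HIT. Cache (LRU->MRU): [lime hen]
  6. access hen: HIT. Cache (LRU->MRU): [lime hen]
  7. access hen: HIT. Cache (LRU->MRU): [lime hen]
  8. access hen: HIT. Cache (LRU->MRU): [lime hen]
  9. access hen: HIT. Cache (LRU->MRU): [lime hen]
  10. access cow: MISS, evict lime. Cache (LRU->MRU): [hen cow]
  11. access bee: MISS, evict hen. Cache (LRU->MRU): [cow bee]
Total: 7 hits, 4 misses, 2 evictions

Hit rate = 7/11

Answer: 7/11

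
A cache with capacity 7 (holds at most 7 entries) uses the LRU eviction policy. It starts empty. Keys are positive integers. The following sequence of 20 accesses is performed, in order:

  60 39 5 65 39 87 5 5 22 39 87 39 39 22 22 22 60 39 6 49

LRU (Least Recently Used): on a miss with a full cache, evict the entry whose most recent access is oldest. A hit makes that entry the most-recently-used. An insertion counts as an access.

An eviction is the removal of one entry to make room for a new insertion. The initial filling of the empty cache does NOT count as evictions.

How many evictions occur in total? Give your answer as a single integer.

Answer: 1

Derivation:
LRU simulation (capacity=7):
  1. access 60: MISS. Cache (LRU->MRU): [60]
  2. access 39: MISS. Cache (LRU->MRU): [60 39]
  3. access 5: MISS. Cache (LRU->MRU): [60 39 5]
  4. access 65: MISS. Cache (LRU->MRU): [60 39 5 65]
  5. access 39: HIT. Cache (LRU->MRU): [60 5 65 39]
  6. access 87: MISS. Cache (LRU->MRU): [60 5 65 39 87]
  7. access 5: HIT. Cache (LRU->MRU): [60 65 39 87 5]
  8. access 5: HIT. Cache (LRU->MRU): [60 65 39 87 5]
  9. access 22: MISS. Cache (LRU->MRU): [60 65 39 87 5 22]
  10. access 39: HIT. Cache (LRU->MRU): [60 65 87 5 22 39]
  11. access 87: HIT. Cache (LRU->MRU): [60 65 5 22 39 87]
  12. access 39: HIT. Cache (LRU->MRU): [60 65 5 22 87 39]
  13. access 39: HIT. Cache (LRU->MRU): [60 65 5 22 87 39]
  14. access 22: HIT. Cache (LRU->MRU): [60 65 5 87 39 22]
  15. access 22: HIT. Cache (LRU->MRU): [60 65 5 87 39 22]
  16. access 22: HIT. Cache (LRU->MRU): [60 65 5 87 39 22]
  17. access 60: HIT. Cache (LRU->MRU): [65 5 87 39 22 60]
  18. access 39: HIT. Cache (LRU->MRU): [65 5 87 22 60 39]
  19. access 6: MISS. Cache (LRU->MRU): [65 5 87 22 60 39 6]
  20. access 49: MISS, evict 65. Cache (LRU->MRU): [5 87 22 60 39 6 49]
Total: 12 hits, 8 misses, 1 evictions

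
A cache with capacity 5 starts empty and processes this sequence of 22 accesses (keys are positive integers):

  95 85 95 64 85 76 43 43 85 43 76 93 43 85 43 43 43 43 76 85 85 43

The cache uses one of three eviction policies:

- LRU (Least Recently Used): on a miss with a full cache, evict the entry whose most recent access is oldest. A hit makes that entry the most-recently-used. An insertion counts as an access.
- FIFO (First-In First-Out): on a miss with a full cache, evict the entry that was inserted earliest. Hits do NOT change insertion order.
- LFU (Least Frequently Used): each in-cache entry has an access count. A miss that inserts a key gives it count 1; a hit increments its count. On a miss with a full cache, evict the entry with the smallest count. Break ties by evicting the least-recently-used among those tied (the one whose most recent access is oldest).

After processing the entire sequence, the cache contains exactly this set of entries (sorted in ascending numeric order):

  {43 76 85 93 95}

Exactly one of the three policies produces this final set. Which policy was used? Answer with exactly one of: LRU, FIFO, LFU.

Simulating under each policy and comparing final sets:
  LRU: final set = {43 64 76 85 93} -> differs
  FIFO: final set = {43 64 76 85 93} -> differs
  LFU: final set = {43 76 85 93 95} -> MATCHES target
Only LFU produces the target set.

Answer: LFU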